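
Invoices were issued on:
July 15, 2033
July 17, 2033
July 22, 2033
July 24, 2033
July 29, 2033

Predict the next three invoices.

July 31, 2033; August 5, 2033; August 7, 2033

Gaps: 2, 5, 2, 5 days — not constant, but cyclic with period 2.
The events fall on every Friday and Sunday.
Next Sunday: July 31, 2033.
Next Friday: August 5, 2033.
The following Sunday is August 7, 2033.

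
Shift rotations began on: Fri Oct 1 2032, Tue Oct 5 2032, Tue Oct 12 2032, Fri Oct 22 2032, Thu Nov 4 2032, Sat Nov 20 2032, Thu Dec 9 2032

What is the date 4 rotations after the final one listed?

Fri Mar 25 2033

The spacing grows by 3 each time: 4, 7, 10, 13, 16, 19 days.
Next gap: 22 days. Thu Dec 9 2032 + 22 days = Fri Dec 31 2032.
Next gap: 25 days. Fri Dec 31 2032 + 25 days = Tue Jan 25 2033.
Next gap: 28 days. Tue Jan 25 2033 + 28 days = Tue Feb 22 2033.
Next gap: 31 days. Tue Feb 22 2033 + 31 days = Fri Mar 25 2033.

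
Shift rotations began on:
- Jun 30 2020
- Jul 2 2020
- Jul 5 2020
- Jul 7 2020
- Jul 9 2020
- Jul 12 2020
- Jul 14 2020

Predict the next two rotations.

Jul 16 2020, Jul 19 2020

Gaps: 2, 3, 2, 2, 3, 2 days — not constant, but cyclic with period 3.
The events fall on every Tuesday, Thursday and Sunday.
Next Thursday: Jul 16 2020.
The following Sunday is Jul 19 2020.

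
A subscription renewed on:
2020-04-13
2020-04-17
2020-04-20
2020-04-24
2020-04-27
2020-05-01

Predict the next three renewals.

The gap pattern 4, 3, 4, 3, 4 repeats every 2 events.
These are the Mondays and Fridays of each week.
Next Monday: 2020-05-04.
Next Friday: 2020-05-08.
Next Monday: 2020-05-11.

2020-05-04, 2020-05-08, 2020-05-11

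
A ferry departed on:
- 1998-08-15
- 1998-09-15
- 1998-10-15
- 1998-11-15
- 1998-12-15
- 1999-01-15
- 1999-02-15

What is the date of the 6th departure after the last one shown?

1999-08-15

The day-of-month is always 15 (31, 30, 31, 30, 31, 31 days between events).
So this recurs on the 15th of each month.
March 1999: 1999-03-15.
Next: April 1999 → 1999-04-15.
May 1999: 1999-05-15.
June 1999: 1999-06-15.
July 1999: 1999-07-15.
August 1999: 1999-08-15.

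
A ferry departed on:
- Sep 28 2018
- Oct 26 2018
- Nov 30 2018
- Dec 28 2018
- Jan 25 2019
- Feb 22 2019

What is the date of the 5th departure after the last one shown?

Jul 26 2019

All Fridays; the gaps (28, 35, 28, 28, 28) vary with month length.
This is the last Friday of each month.
March 2019 ends with Friday Mar 29 2019.
Last Friday of April 2019: Apr 26 2019.
May 2019 ends with Friday May 31 2019.
June 2019 ends with Friday Jun 28 2019.
Last Friday of July 2019: Jul 26 2019.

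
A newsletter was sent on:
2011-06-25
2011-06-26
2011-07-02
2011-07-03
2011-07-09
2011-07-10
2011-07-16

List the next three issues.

2011-07-17, 2011-07-23, 2011-07-24

Gaps: 1, 6, 1, 6, 1, 6 days — not constant, but cyclic with period 2.
The events fall on every Saturday and Sunday.
The following Sunday is 2011-07-17.
Next Saturday: 2011-07-23.
The following Sunday is 2011-07-24.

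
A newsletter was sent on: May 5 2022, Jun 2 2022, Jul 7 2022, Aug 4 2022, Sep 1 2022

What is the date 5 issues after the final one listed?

Feb 2 2023

Gaps: 28, 35, 28, 28 days — a mix of 28 and 35. Every date is a Thursday.
Each is the 1st Thursday of its month.
October 2022 — 1st Thursday is Oct 6 2022.
1st Thursday of November 2022: Nov 3 2022.
1st Thursday of December 2022: Dec 1 2022.
January 2023 — 1st Thursday is Jan 5 2023.
1st Thursday of February 2023: Feb 2 2023.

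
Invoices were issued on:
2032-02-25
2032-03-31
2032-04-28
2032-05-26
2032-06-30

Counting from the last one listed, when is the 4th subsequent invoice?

2032-10-27

Every date is a Wednesday; gaps 35, 28, 28, 35 days.
Each is the last Wednesday of its month (at least one falls on the 29th or later, ruling out '4th Wednesday').
Last Wednesday of July 2032: 2032-07-28.
August 2032 ends with Wednesday 2032-08-25.
Last Wednesday of September 2032: 2032-09-29.
Last Wednesday of October 2032: 2032-10-27.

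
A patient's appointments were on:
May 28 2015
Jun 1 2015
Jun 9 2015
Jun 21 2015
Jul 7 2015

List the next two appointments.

Jul 27 2015, Aug 20 2015

Intervals are 4, 8, 12, 16 days — an arithmetic progression with common difference 4.
Next gap: 20 days. Jul 7 2015 + 20 days = Jul 27 2015.
Next gap: 24 days. Jul 27 2015 + 24 days = Aug 20 2015.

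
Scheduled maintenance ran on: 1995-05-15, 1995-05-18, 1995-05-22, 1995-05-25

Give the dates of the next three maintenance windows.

1995-05-29, 1995-06-01, 1995-06-05

The gap pattern 3, 4, 3 repeats every 2 events.
These are the Mondays and Thursdays of each week.
Next Monday: 1995-05-29.
The following Thursday is 1995-06-01.
Next Monday: 1995-06-05.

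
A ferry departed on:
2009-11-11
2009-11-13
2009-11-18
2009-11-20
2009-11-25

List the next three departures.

The gap pattern 2, 5, 2, 5 repeats every 2 events.
These are the Wednesdays and Fridays of each week.
Next Friday: 2009-11-27.
Next Wednesday: 2009-12-02.
The following Friday is 2009-12-04.

2009-11-27, 2009-12-02, 2009-12-04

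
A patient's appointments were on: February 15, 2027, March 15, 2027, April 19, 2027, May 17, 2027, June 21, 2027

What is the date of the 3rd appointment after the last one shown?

September 20, 2027

All dates are Mondays, 28, 35, 28, 35 days apart.
Specifically, the 3rd Monday of each month.
3rd Monday of July 2027: July 19, 2027.
August 2027 — 3rd Monday is August 16, 2027.
September 2027 — 3rd Monday is September 20, 2027.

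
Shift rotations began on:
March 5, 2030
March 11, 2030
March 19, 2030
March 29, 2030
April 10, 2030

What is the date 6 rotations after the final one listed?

August 2, 2030

Gaps: 6, 8, 10, 12 days — each gap is 2 larger than the previous one.
Next gap: 14 days. April 10, 2030 + 14 days = April 24, 2030.
Next gap: 16 days. April 24, 2030 + 16 days = May 10, 2030.
Next gap: 18 days. May 10, 2030 + 18 days = May 28, 2030.
Next gap: 20 days. May 28, 2030 + 20 days = June 17, 2030.
Next gap: 22 days. June 17, 2030 + 22 days = July 9, 2030.
Next gap: 24 days. July 9, 2030 + 24 days = August 2, 2030.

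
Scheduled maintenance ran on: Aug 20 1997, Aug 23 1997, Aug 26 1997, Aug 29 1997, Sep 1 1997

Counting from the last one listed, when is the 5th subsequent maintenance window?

Every event comes 3 days after the last (3, 3, 3, 3).
Sep 1 1997 + 3 days = Sep 4 1997.
Sep 4 1997 + 3 days = Sep 7 1997.
Sep 7 1997 + 3 days = Sep 10 1997.
Sep 10 1997 + 3 days = Sep 13 1997.
Sep 13 1997 + 3 days = Sep 16 1997.

Sep 16 1997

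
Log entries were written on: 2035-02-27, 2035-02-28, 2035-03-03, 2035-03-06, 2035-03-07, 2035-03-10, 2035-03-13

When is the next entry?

Every event lands on a Tuesday or Wednesday or Saturday (gaps cycle 1, 3, 3, 1, 3, 3).
So the schedule is: every Tuesday, Wednesday and Saturday.
Next Wednesday: 2035-03-14.

2035-03-14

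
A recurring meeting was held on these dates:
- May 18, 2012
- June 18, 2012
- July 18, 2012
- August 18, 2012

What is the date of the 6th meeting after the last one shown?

Each date is the 18th; the gaps (31, 30, 31) track the month lengths.
The rule is the 18th of each month.
September 2012: September 18, 2012.
Next: October 2012 → October 18, 2012.
Next: November 2012 → November 18, 2012.
December 2012: December 18, 2012.
Next: January 2013 → January 18, 2013.
February 2013: February 18, 2013.

February 18, 2013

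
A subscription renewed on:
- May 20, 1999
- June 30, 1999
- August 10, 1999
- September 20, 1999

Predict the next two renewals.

The spacing is 41, 41, 41 days — always 41 days.
September 20, 1999 + 41 days = October 31, 1999.
October 31, 1999 + 41 days = December 11, 1999.

October 31, 1999; December 11, 1999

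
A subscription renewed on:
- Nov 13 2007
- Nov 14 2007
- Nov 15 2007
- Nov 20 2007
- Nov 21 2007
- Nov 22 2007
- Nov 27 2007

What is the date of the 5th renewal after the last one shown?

Dec 6 2007

Every event lands on a Tuesday or Wednesday or Thursday (gaps cycle 1, 1, 5, 1, 1, 5).
So the schedule is: every Tuesday, Wednesday and Thursday.
Next Wednesday: Nov 28 2007.
The following Thursday is Nov 29 2007.
The following Tuesday is Dec 4 2007.
Next Wednesday: Dec 5 2007.
Next Thursday: Dec 6 2007.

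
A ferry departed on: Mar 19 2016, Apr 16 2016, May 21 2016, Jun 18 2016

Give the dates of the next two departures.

These are Saturdays at 28- or 35-day spacing (28, 35, 28).
The pattern: 3rd Saturday of the month.
3rd Saturday of July 2016: Jul 16 2016.
August 2016 — 3rd Saturday is Aug 20 2016.

Jul 16 2016, Aug 20 2016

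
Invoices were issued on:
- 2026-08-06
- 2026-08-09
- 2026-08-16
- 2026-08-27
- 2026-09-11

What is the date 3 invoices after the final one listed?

Gaps: 3, 7, 11, 15 days — each gap is 4 larger than the previous one.
Next gap: 19 days. 2026-09-11 + 19 days = 2026-09-30.
Next gap: 23 days. 2026-09-30 + 23 days = 2026-10-23.
Next gap: 27 days. 2026-10-23 + 27 days = 2026-11-19.

2026-11-19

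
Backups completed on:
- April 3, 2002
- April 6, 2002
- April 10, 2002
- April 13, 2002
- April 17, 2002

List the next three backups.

April 20, 2002; April 24, 2002; April 27, 2002

Gaps: 3, 4, 3, 4 days — not constant, but cyclic with period 2.
The events fall on every Wednesday and Saturday.
Next Saturday: April 20, 2002.
Next Wednesday: April 24, 2002.
The following Saturday is April 27, 2002.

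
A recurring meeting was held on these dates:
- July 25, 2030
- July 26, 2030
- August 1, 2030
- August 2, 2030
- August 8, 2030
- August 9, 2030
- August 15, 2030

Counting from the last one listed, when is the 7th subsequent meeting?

September 6, 2030

The gap pattern 1, 6, 1, 6, 1, 6 repeats every 2 events.
These are the Thursdays and Fridays of each week.
The following Friday is August 16, 2030.
Next Thursday: August 22, 2030.
Next Friday: August 23, 2030.
Next Thursday: August 29, 2030.
Next Friday: August 30, 2030.
The following Thursday is September 5, 2030.
Next Friday: September 6, 2030.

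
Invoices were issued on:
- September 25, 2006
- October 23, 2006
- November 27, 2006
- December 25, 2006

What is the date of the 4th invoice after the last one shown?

April 23, 2007

Gaps: 28, 35, 28 days — a mix of 28 and 35. Every date is a Monday.
Each is the 4th Monday of its month.
4th Monday of January 2007: January 22, 2007.
4th Monday of February 2007: February 26, 2007.
March 2007 — 4th Monday is March 26, 2007.
4th Monday of April 2007: April 23, 2007.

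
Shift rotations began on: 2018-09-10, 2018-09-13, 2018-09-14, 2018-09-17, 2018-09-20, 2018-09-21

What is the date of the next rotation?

2018-09-24

The gap pattern 3, 1, 3, 3, 1 repeats every 3 events.
These are the Mondays, Thursdays and Fridays of each week.
The following Monday is 2018-09-24.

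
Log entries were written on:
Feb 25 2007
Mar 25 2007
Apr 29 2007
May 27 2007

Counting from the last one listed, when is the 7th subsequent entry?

These are Sundays with 28, 35, 28-day gaps.
Each is the final Sunday of its month — Apr 29 2007 is past the 28th, so '4th Sunday' doesn't fit.
June 2007 ends with Sunday Jun 24 2007.
Last Sunday of July 2007: Jul 29 2007.
Last Sunday of August 2007: Aug 26 2007.
September 2007 ends with Sunday Sep 30 2007.
Last Sunday of October 2007: Oct 28 2007.
November 2007 ends with Sunday Nov 25 2007.
Last Sunday of December 2007: Dec 30 2007.

Dec 30 2007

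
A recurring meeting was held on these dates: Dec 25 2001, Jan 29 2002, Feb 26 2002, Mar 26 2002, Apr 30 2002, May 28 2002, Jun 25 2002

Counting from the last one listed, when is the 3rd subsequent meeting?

Sep 24 2002

All Tuesdays; the gaps (35, 28, 28, 35, 28, 28) vary with month length.
This is the last Tuesday of each month.
Last Tuesday of July 2002: Jul 30 2002.
August 2002 ends with Tuesday Aug 27 2002.
Last Tuesday of September 2002: Sep 24 2002.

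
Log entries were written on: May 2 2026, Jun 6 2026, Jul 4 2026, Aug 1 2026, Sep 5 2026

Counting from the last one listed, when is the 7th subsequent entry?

These are Saturdays at 28- or 35-day spacing (35, 28, 28, 35).
The pattern: 1st Saturday of the month.
October 2026 — 1st Saturday is Oct 3 2026.
November 2026 — 1st Saturday is Nov 7 2026.
December 2026 — 1st Saturday is Dec 5 2026.
January 2027 — 1st Saturday is Jan 2 2027.
February 2027 — 1st Saturday is Feb 6 2027.
March 2027 — 1st Saturday is Mar 6 2027.
1st Saturday of April 2027: Apr 3 2027.

Apr 3 2027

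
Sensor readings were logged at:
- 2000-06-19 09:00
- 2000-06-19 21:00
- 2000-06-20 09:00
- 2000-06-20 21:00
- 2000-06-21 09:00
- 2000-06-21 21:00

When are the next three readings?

2000-06-22 09:00, 2000-06-22 21:00, 2000-06-23 09:00

The interval is a steady 12 hours (12, 12, 12, 12, 12).
2000-06-21 21:00 + 12 h = 2000-06-22 09:00.
2000-06-22 09:00 + 12 h = 2000-06-22 21:00.
2000-06-22 21:00 + 12 h = 2000-06-23 09:00.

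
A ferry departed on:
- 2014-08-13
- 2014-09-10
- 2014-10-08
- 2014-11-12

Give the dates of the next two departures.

These are Wednesdays at 28- or 35-day spacing (28, 28, 35).
The pattern: 2nd Wednesday of the month.
2nd Wednesday of December 2014: 2014-12-10.
January 2015 — 2nd Wednesday is 2015-01-14.

2014-12-10, 2015-01-14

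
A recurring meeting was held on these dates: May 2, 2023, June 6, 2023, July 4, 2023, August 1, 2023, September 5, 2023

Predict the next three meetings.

All dates are Tuesdays, 35, 28, 28, 35 days apart.
Specifically, the 1st Tuesday of each month.
October 2023 — 1st Tuesday is October 3, 2023.
November 2023 — 1st Tuesday is November 7, 2023.
December 2023 — 1st Tuesday is December 5, 2023.

October 3, 2023; November 7, 2023; December 5, 2023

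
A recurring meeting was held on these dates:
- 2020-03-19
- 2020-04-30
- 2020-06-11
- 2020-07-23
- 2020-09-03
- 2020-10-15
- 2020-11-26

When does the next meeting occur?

Every event comes 42 days after the last (42, 42, 42, 42, 42, 42).
2020-11-26 + 42 days = 2021-01-07.

2021-01-07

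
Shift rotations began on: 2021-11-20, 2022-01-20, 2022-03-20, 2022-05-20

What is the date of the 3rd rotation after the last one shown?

2022-11-20

Gaps: 61, 59, 61 days — not constant. Every event is on the 20th of the month.
Pattern: the 20th of every 2 months.
July 2022: 2022-07-20.
Next: September 2022 → 2022-09-20.
Next: November 2022 → 2022-11-20.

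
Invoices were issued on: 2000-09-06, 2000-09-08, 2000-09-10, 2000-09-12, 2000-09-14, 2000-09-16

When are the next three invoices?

The spacing is 2, 2, 2, 2, 2 days — always 2 days.
2000-09-16 + 2 days = 2000-09-18.
2000-09-18 + 2 days = 2000-09-20.
2000-09-20 + 2 days = 2000-09-22.

2000-09-18, 2000-09-20, 2000-09-22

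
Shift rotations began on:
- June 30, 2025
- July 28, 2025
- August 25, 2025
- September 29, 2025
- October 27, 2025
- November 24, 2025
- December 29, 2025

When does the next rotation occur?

Every date is a Monday; gaps 28, 28, 35, 28, 28, 35 days.
Each is the last Monday of its month (at least one falls on the 29th or later, ruling out '4th Monday').
Last Monday of January 2026: January 26, 2026.

January 26, 2026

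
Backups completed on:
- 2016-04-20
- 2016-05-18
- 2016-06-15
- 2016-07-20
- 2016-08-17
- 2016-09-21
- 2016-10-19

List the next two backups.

Gaps: 28, 28, 35, 28, 35, 28 days — a mix of 28 and 35. Every date is a Wednesday.
Each is the 3rd Wednesday of its month.
November 2016 — 3rd Wednesday is 2016-11-16.
3rd Wednesday of December 2016: 2016-12-21.

2016-11-16, 2016-12-21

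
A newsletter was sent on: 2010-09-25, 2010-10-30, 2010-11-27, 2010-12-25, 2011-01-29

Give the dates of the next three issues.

2011-02-26, 2011-03-26, 2011-04-30

All Saturdays; the gaps (35, 28, 28, 35) vary with month length.
This is the last Saturday of each month.
February 2011 ends with Saturday 2011-02-26.
Last Saturday of March 2011: 2011-03-26.
Last Saturday of April 2011: 2011-04-30.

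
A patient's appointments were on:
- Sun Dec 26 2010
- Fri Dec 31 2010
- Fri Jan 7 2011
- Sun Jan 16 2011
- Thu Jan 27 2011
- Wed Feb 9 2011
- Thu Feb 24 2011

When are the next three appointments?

Sun Mar 13 2011, Fri Apr 1 2011, Fri Apr 22 2011

The spacing grows by 2 each time: 5, 7, 9, 11, 13, 15 days.
Next gap: 17 days. Thu Feb 24 2011 + 17 days = Sun Mar 13 2011.
Next gap: 19 days. Sun Mar 13 2011 + 19 days = Fri Apr 1 2011.
Next gap: 21 days. Fri Apr 1 2011 + 21 days = Fri Apr 22 2011.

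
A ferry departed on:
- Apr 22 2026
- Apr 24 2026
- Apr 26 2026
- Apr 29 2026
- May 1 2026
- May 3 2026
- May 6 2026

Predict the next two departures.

Gaps: 2, 2, 3, 2, 2, 3 days — not constant, but cyclic with period 3.
The events fall on every Wednesday, Friday and Sunday.
Next Friday: May 8 2026.
Next Sunday: May 10 2026.

May 8 2026, May 10 2026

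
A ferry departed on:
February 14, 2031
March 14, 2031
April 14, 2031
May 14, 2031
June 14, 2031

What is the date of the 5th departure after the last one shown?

November 14, 2031

Gaps: 28, 31, 30, 31 days — not constant. Every event is on the 14th of the month.
Pattern: the 14th of each month.
July 2031: July 14, 2031.
Next: August 2031 → August 14, 2031.
Next: September 2031 → September 14, 2031.
October 2031: October 14, 2031.
Next: November 2031 → November 14, 2031.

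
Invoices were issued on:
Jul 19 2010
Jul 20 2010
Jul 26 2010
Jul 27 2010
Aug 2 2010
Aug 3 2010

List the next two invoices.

Aug 9 2010, Aug 10 2010

Gaps: 1, 6, 1, 6, 1 days — not constant, but cyclic with period 2.
The events fall on every Monday and Tuesday.
The following Monday is Aug 9 2010.
The following Tuesday is Aug 10 2010.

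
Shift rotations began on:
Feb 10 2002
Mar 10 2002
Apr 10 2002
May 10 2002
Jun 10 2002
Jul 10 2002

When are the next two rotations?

Aug 10 2002, Sep 10 2002

The day-of-month is always 10 (28, 31, 30, 31, 30 days between events).
So this recurs on the 10th of each month.
Next: August 2002 → Aug 10 2002.
Next: September 2002 → Sep 10 2002.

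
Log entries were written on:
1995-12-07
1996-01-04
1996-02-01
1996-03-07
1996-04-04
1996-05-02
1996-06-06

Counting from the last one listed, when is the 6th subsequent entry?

Gaps: 28, 28, 35, 28, 28, 35 days — a mix of 28 and 35. Every date is a Thursday.
Each is the 1st Thursday of its month.
1st Thursday of July 1996: 1996-07-04.
August 1996 — 1st Thursday is 1996-08-01.
September 1996 — 1st Thursday is 1996-09-05.
1st Thursday of October 1996: 1996-10-03.
1st Thursday of November 1996: 1996-11-07.
1st Thursday of December 1996: 1996-12-05.

1996-12-05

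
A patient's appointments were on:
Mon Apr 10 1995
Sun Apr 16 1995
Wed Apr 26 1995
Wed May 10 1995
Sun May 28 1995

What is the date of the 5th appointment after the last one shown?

Intervals are 6, 10, 14, 18 days — an arithmetic progression with common difference 4.
Next gap: 22 days. Sun May 28 1995 + 22 days = Mon Jun 19 1995.
Next gap: 26 days. Mon Jun 19 1995 + 26 days = Sat Jul 15 1995.
Next gap: 30 days. Sat Jul 15 1995 + 30 days = Mon Aug 14 1995.
Next gap: 34 days. Mon Aug 14 1995 + 34 days = Sun Sep 17 1995.
Next gap: 38 days. Sun Sep 17 1995 + 38 days = Wed Oct 25 1995.

Wed Oct 25 1995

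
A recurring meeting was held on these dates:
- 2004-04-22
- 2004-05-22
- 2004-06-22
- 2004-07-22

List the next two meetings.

2004-08-22, 2004-09-22

Gaps: 30, 31, 30 days — not constant. Every event is on the 22nd of the month.
Pattern: the 22nd of each month.
August 2004: 2004-08-22.
Next: September 2004 → 2004-09-22.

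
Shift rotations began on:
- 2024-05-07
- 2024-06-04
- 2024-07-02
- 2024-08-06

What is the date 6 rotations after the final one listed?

2025-02-04

All dates are Tuesdays, 28, 28, 35 days apart.
Specifically, the 1st Tuesday of each month.
September 2024 — 1st Tuesday is 2024-09-03.
October 2024 — 1st Tuesday is 2024-10-01.
1st Tuesday of November 2024: 2024-11-05.
December 2024 — 1st Tuesday is 2024-12-03.
January 2025 — 1st Tuesday is 2025-01-07.
1st Tuesday of February 2025: 2025-02-04.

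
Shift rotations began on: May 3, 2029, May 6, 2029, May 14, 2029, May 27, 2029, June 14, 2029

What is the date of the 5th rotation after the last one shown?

Gaps: 3, 8, 13, 18 days — each gap is 5 larger than the previous one.
Next gap: 23 days. June 14, 2029 + 23 days = July 7, 2029.
Next gap: 28 days. July 7, 2029 + 28 days = August 4, 2029.
Next gap: 33 days. August 4, 2029 + 33 days = September 6, 2029.
Next gap: 38 days. September 6, 2029 + 38 days = October 14, 2029.
Next gap: 43 days. October 14, 2029 + 43 days = November 26, 2029.

November 26, 2029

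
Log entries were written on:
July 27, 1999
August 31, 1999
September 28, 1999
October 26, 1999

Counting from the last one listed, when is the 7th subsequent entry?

May 30, 2000

These are Tuesdays with 35, 28, 28-day gaps.
Each is the final Tuesday of its month — August 31, 1999 is past the 28th, so '4th Tuesday' doesn't fit.
November 1999 ends with Tuesday November 30, 1999.
December 1999 ends with Tuesday December 28, 1999.
January 2000 ends with Tuesday January 25, 2000.
February 2000 ends with Tuesday February 29, 2000.
Last Tuesday of March 2000: March 28, 2000.
April 2000 ends with Tuesday April 25, 2000.
Last Tuesday of May 2000: May 30, 2000.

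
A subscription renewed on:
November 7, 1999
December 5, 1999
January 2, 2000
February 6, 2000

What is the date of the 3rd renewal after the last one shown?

These are Sundays at 28- or 35-day spacing (28, 28, 35).
The pattern: 1st Sunday of the month.
1st Sunday of March 2000: March 5, 2000.
1st Sunday of April 2000: April 2, 2000.
May 2000 — 1st Sunday is May 7, 2000.

May 7, 2000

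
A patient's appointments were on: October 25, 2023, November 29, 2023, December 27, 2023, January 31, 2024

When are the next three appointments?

Every date is a Wednesday; gaps 35, 28, 35 days.
Each is the last Wednesday of its month (at least one falls on the 29th or later, ruling out '4th Wednesday').
Last Wednesday of February 2024: February 28, 2024.
March 2024 ends with Wednesday March 27, 2024.
April 2024 ends with Wednesday April 24, 2024.

February 28, 2024; March 27, 2024; April 24, 2024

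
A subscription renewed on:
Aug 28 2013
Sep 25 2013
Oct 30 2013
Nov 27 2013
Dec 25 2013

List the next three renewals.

Jan 29 2014, Feb 26 2014, Mar 26 2014

All Wednesdays; the gaps (28, 35, 28, 28) vary with month length.
This is the last Wednesday of each month.
January 2014 ends with Wednesday Jan 29 2014.
Last Wednesday of February 2014: Feb 26 2014.
March 2014 ends with Wednesday Mar 26 2014.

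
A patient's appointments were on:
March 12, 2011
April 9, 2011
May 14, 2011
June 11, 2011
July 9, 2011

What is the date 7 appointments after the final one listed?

All dates are Saturdays, 28, 35, 28, 28 days apart.
Specifically, the 2nd Saturday of each month.
2nd Saturday of August 2011: August 13, 2011.
2nd Saturday of September 2011: September 10, 2011.
2nd Saturday of October 2011: October 8, 2011.
2nd Saturday of November 2011: November 12, 2011.
2nd Saturday of December 2011: December 10, 2011.
January 2012 — 2nd Saturday is January 14, 2012.
2nd Saturday of February 2012: February 11, 2012.

February 11, 2012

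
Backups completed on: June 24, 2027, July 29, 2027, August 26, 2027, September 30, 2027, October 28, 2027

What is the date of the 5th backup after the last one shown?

These are Thursdays with 35, 28, 35, 28-day gaps.
Each is the final Thursday of its month — July 29, 2027 is past the 28th, so '4th Thursday' doesn't fit.
November 2027 ends with Thursday November 25, 2027.
December 2027 ends with Thursday December 30, 2027.
Last Thursday of January 2028: January 27, 2028.
Last Thursday of February 2028: February 24, 2028.
Last Thursday of March 2028: March 30, 2028.

March 30, 2028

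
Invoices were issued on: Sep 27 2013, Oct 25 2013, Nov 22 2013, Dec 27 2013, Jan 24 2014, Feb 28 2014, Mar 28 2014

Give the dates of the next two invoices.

These are Fridays at 28- or 35-day spacing (28, 28, 35, 28, 35, 28).
The pattern: 4th Friday of the month.
April 2014 — 4th Friday is Apr 25 2014.
May 2014 — 4th Friday is May 23 2014.

Apr 25 2014, May 23 2014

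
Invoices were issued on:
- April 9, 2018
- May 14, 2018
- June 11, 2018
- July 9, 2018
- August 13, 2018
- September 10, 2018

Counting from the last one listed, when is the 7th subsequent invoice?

These are Mondays at 28- or 35-day spacing (35, 28, 28, 35, 28).
The pattern: 2nd Monday of the month.
October 2018 — 2nd Monday is October 8, 2018.
2nd Monday of November 2018: November 12, 2018.
2nd Monday of December 2018: December 10, 2018.
2nd Monday of January 2019: January 14, 2019.
February 2019 — 2nd Monday is February 11, 2019.
March 2019 — 2nd Monday is March 11, 2019.
2nd Monday of April 2019: April 8, 2019.

April 8, 2019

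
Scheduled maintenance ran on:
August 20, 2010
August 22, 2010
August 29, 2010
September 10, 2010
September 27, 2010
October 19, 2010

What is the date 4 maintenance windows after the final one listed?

March 6, 2011

The spacing grows by 5 each time: 2, 7, 12, 17, 22 days.
Next gap: 27 days. October 19, 2010 + 27 days = November 15, 2010.
Next gap: 32 days. November 15, 2010 + 32 days = December 17, 2010.
Next gap: 37 days. December 17, 2010 + 37 days = January 23, 2011.
Next gap: 42 days. January 23, 2011 + 42 days = March 6, 2011.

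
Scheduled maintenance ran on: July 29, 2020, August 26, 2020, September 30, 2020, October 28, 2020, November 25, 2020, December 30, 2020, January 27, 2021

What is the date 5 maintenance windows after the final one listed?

June 30, 2021

These are Wednesdays with 28, 35, 28, 28, 35, 28-day gaps.
Each is the final Wednesday of its month — July 29, 2020 is past the 28th, so '4th Wednesday' doesn't fit.
February 2021 ends with Wednesday February 24, 2021.
Last Wednesday of March 2021: March 31, 2021.
April 2021 ends with Wednesday April 28, 2021.
May 2021 ends with Wednesday May 26, 2021.
June 2021 ends with Wednesday June 30, 2021.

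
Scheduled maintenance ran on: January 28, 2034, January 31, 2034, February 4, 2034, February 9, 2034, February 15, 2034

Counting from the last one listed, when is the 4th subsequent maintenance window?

March 21, 2034

Gaps: 3, 4, 5, 6 days — each gap is 1 larger than the previous one.
Next gap: 7 days. February 15, 2034 + 7 days = February 22, 2034.
Next gap: 8 days. February 22, 2034 + 8 days = March 2, 2034.
Next gap: 9 days. March 2, 2034 + 9 days = March 11, 2034.
Next gap: 10 days. March 11, 2034 + 10 days = March 21, 2034.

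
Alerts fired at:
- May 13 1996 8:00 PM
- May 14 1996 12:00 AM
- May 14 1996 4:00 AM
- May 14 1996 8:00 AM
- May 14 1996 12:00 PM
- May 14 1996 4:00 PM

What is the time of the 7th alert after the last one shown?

Spacing: 4, 4, 4, 4, 4 h — constant 4 h.
May 14 1996 4:00 PM + 4 h = May 14 1996 8:00 PM.
May 14 1996 8:00 PM + 4 h = May 15 1996 12:00 AM.
May 15 1996 12:00 AM + 4 h = May 15 1996 4:00 AM.
May 15 1996 4:00 AM + 4 h = May 15 1996 8:00 AM.
May 15 1996 8:00 AM + 4 h = May 15 1996 12:00 PM.
May 15 1996 12:00 PM + 4 h = May 15 1996 4:00 PM.
May 15 1996 4:00 PM + 4 h = May 15 1996 8:00 PM.

May 15 1996 8:00 PM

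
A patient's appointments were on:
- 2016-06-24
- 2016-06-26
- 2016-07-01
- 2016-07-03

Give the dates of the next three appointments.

2016-07-08, 2016-07-10, 2016-07-15

The gap pattern 2, 5, 2 repeats every 2 events.
These are the Fridays and Sundays of each week.
The following Friday is 2016-07-08.
The following Sunday is 2016-07-10.
Next Friday: 2016-07-15.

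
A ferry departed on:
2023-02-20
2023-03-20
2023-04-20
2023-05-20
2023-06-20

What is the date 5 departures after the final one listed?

The day-of-month is always 20 (28, 31, 30, 31 days between events).
So this recurs on the 20th of each month.
Next: July 2023 → 2023-07-20.
Next: August 2023 → 2023-08-20.
September 2023: 2023-09-20.
Next: October 2023 → 2023-10-20.
November 2023: 2023-11-20.

2023-11-20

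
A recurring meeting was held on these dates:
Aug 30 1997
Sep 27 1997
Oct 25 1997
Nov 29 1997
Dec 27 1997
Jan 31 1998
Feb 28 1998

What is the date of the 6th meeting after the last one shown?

Every date is a Saturday; gaps 28, 28, 35, 28, 35, 28 days.
Each is the last Saturday of its month (at least one falls on the 29th or later, ruling out '4th Saturday').
Last Saturday of March 1998: Mar 28 1998.
Last Saturday of April 1998: Apr 25 1998.
May 1998 ends with Saturday May 30 1998.
June 1998 ends with Saturday Jun 27 1998.
Last Saturday of July 1998: Jul 25 1998.
August 1998 ends with Saturday Aug 29 1998.

Aug 29 1998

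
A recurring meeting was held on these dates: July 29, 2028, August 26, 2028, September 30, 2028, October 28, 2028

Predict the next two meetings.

All Saturdays; the gaps (28, 35, 28) vary with month length.
This is the last Saturday of each month.
November 2028 ends with Saturday November 25, 2028.
December 2028 ends with Saturday December 30, 2028.

November 25, 2028; December 30, 2028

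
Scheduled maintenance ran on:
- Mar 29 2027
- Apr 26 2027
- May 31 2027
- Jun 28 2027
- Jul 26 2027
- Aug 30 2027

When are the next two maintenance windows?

Every date is a Monday; gaps 28, 35, 28, 28, 35 days.
Each is the last Monday of its month (at least one falls on the 29th or later, ruling out '4th Monday').
September 2027 ends with Monday Sep 27 2027.
Last Monday of October 2027: Oct 25 2027.

Sep 27 2027, Oct 25 2027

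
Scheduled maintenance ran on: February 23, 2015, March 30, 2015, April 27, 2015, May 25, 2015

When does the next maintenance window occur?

These are Mondays with 35, 28, 28-day gaps.
Each is the final Monday of its month — March 30, 2015 is past the 28th, so '4th Monday' doesn't fit.
Last Monday of June 2015: June 29, 2015.

June 29, 2015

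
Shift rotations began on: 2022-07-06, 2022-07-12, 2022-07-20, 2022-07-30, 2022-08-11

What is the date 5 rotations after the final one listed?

2022-11-09

Intervals are 6, 8, 10, 12 days — an arithmetic progression with common difference 2.
Next gap: 14 days. 2022-08-11 + 14 days = 2022-08-25.
Next gap: 16 days. 2022-08-25 + 16 days = 2022-09-10.
Next gap: 18 days. 2022-09-10 + 18 days = 2022-09-28.
Next gap: 20 days. 2022-09-28 + 20 days = 2022-10-18.
Next gap: 22 days. 2022-10-18 + 22 days = 2022-11-09.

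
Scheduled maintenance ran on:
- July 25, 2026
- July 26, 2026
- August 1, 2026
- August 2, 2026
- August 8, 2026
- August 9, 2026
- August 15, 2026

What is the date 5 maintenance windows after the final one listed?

August 30, 2026

The gap pattern 1, 6, 1, 6, 1, 6 repeats every 2 events.
These are the Saturdays and Sundays of each week.
Next Sunday: August 16, 2026.
Next Saturday: August 22, 2026.
The following Sunday is August 23, 2026.
Next Saturday: August 29, 2026.
The following Sunday is August 30, 2026.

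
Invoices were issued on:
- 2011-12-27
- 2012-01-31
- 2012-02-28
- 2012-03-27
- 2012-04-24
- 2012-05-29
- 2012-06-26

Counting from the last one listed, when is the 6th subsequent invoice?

All Tuesdays; the gaps (35, 28, 28, 28, 35, 28) vary with month length.
This is the last Tuesday of each month.
July 2012 ends with Tuesday 2012-07-31.
August 2012 ends with Tuesday 2012-08-28.
September 2012 ends with Tuesday 2012-09-25.
October 2012 ends with Tuesday 2012-10-30.
Last Tuesday of November 2012: 2012-11-27.
December 2012 ends with Tuesday 2012-12-25.

2012-12-25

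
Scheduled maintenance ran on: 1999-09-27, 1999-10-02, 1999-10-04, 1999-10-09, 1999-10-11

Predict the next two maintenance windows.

1999-10-16, 1999-10-18

Every event lands on a Monday or Saturday (gaps cycle 5, 2, 5, 2).
So the schedule is: every Monday and Saturday.
Next Saturday: 1999-10-16.
The following Monday is 1999-10-18.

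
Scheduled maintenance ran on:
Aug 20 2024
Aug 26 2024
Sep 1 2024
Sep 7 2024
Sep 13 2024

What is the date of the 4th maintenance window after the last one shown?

Gaps between consecutive events: 6, 6, 6, 6 days — a constant 6-day interval.
Sep 13 2024 + 6 days = Sep 19 2024.
Sep 19 2024 + 6 days = Sep 25 2024.
Sep 25 2024 + 6 days = Oct 1 2024.
Oct 1 2024 + 6 days = Oct 7 2024.

Oct 7 2024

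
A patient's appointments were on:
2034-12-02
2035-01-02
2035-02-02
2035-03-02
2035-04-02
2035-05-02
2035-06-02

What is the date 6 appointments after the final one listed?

Gaps: 31, 31, 28, 31, 30, 31 days — not constant. Every event is on the 2nd of the month.
Pattern: the 2nd of each month.
July 2035: 2035-07-02.
August 2035: 2035-08-02.
September 2035: 2035-09-02.
October 2035: 2035-10-02.
Next: November 2035 → 2035-11-02.
December 2035: 2035-12-02.

2035-12-02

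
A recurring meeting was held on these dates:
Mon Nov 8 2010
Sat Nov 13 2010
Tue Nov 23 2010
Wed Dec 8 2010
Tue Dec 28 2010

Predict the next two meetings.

The spacing grows by 5 each time: 5, 10, 15, 20 days.
Next gap: 25 days. Tue Dec 28 2010 + 25 days = Sat Jan 22 2011.
Next gap: 30 days. Sat Jan 22 2011 + 30 days = Mon Feb 21 2011.

Sat Jan 22 2011, Mon Feb 21 2011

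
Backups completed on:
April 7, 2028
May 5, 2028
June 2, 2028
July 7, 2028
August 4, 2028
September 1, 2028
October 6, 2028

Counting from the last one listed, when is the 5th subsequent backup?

March 2, 2029

Gaps: 28, 28, 35, 28, 28, 35 days — a mix of 28 and 35. Every date is a Friday.
Each is the 1st Friday of its month.
November 2028 — 1st Friday is November 3, 2028.
December 2028 — 1st Friday is December 1, 2028.
January 2029 — 1st Friday is January 5, 2029.
February 2029 — 1st Friday is February 2, 2029.
1st Friday of March 2029: March 2, 2029.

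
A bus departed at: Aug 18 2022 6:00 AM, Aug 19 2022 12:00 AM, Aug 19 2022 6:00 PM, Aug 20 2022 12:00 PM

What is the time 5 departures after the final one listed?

Aug 24 2022 6:00 AM

The interval is a steady 18 hours (18, 18, 18).
Aug 20 2022 12:00 PM + 18 h = Aug 21 2022 6:00 AM.
Aug 21 2022 6:00 AM + 18 h = Aug 22 2022 12:00 AM.
Aug 22 2022 12:00 AM + 18 h = Aug 22 2022 6:00 PM.
Aug 22 2022 6:00 PM + 18 h = Aug 23 2022 12:00 PM.
Aug 23 2022 12:00 PM + 18 h = Aug 24 2022 6:00 AM.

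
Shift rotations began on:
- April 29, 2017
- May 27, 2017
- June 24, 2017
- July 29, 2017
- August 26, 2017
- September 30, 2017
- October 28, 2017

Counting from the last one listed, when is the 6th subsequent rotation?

All Saturdays; the gaps (28, 28, 35, 28, 35, 28) vary with month length.
This is the last Saturday of each month.
November 2017 ends with Saturday November 25, 2017.
December 2017 ends with Saturday December 30, 2017.
Last Saturday of January 2018: January 27, 2018.
Last Saturday of February 2018: February 24, 2018.
March 2018 ends with Saturday March 31, 2018.
Last Saturday of April 2018: April 28, 2018.

April 28, 2018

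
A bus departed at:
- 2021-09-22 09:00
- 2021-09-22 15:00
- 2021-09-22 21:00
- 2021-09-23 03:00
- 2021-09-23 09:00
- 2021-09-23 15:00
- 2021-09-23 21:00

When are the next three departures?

2021-09-24 03:00, 2021-09-24 09:00, 2021-09-24 15:00

Spacing: 6, 6, 6, 6, 6, 6 h — constant 6 h.
2021-09-23 21:00 + 6 h = 2021-09-24 03:00.
2021-09-24 03:00 + 6 h = 2021-09-24 09:00.
2021-09-24 09:00 + 6 h = 2021-09-24 15:00.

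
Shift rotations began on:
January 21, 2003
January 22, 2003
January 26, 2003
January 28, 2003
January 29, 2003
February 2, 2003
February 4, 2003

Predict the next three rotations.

Every event lands on a Tuesday or Wednesday or Sunday (gaps cycle 1, 4, 2, 1, 4, 2).
So the schedule is: every Tuesday, Wednesday and Sunday.
The following Wednesday is February 5, 2003.
Next Sunday: February 9, 2003.
Next Tuesday: February 11, 2003.

February 5, 2003; February 9, 2003; February 11, 2003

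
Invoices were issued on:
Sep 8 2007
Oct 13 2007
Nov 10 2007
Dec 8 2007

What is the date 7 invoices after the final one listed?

Jul 12 2008

All dates are Saturdays, 35, 28, 28 days apart.
Specifically, the 2nd Saturday of each month.
2nd Saturday of January 2008: Jan 12 2008.
2nd Saturday of February 2008: Feb 9 2008.
March 2008 — 2nd Saturday is Mar 8 2008.
April 2008 — 2nd Saturday is Apr 12 2008.
May 2008 — 2nd Saturday is May 10 2008.
2nd Saturday of June 2008: Jun 14 2008.
2nd Saturday of July 2008: Jul 12 2008.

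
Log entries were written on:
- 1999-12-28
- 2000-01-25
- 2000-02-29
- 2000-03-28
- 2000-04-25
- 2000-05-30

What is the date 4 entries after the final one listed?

Every date is a Tuesday; gaps 28, 35, 28, 28, 35 days.
Each is the last Tuesday of its month (at least one falls on the 29th or later, ruling out '4th Tuesday').
Last Tuesday of June 2000: 2000-06-27.
July 2000 ends with Tuesday 2000-07-25.
Last Tuesday of August 2000: 2000-08-29.
September 2000 ends with Tuesday 2000-09-26.

2000-09-26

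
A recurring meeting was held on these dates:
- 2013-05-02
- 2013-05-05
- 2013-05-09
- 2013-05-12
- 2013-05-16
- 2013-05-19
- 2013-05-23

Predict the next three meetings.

2013-05-26, 2013-05-30, 2013-06-02

Every event lands on a Thursday or Sunday (gaps cycle 3, 4, 3, 4, 3, 4).
So the schedule is: every Thursday and Sunday.
Next Sunday: 2013-05-26.
Next Thursday: 2013-05-30.
The following Sunday is 2013-06-02.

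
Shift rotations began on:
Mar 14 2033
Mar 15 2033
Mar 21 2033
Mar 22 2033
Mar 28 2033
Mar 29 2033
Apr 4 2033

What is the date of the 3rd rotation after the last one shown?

Apr 12 2033

The gap pattern 1, 6, 1, 6, 1, 6 repeats every 2 events.
These are the Mondays and Tuesdays of each week.
Next Tuesday: Apr 5 2033.
Next Monday: Apr 11 2033.
Next Tuesday: Apr 12 2033.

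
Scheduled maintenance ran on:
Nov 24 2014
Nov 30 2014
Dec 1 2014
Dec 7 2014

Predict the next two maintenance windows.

Dec 8 2014, Dec 14 2014

The gap pattern 6, 1, 6 repeats every 2 events.
These are the Mondays and Sundays of each week.
Next Monday: Dec 8 2014.
The following Sunday is Dec 14 2014.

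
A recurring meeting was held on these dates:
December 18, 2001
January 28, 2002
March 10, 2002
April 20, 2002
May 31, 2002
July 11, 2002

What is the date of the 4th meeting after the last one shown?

Every event comes 41 days after the last (41, 41, 41, 41, 41).
July 11, 2002 + 41 days = August 21, 2002.
August 21, 2002 + 41 days = October 1, 2002.
October 1, 2002 + 41 days = November 11, 2002.
November 11, 2002 + 41 days = December 22, 2002.

December 22, 2002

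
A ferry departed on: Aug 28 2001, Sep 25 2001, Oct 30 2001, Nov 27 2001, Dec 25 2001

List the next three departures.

Jan 29 2002, Feb 26 2002, Mar 26 2002

These are Tuesdays with 28, 35, 28, 28-day gaps.
Each is the final Tuesday of its month — Oct 30 2001 is past the 28th, so '4th Tuesday' doesn't fit.
January 2002 ends with Tuesday Jan 29 2002.
Last Tuesday of February 2002: Feb 26 2002.
Last Tuesday of March 2002: Mar 26 2002.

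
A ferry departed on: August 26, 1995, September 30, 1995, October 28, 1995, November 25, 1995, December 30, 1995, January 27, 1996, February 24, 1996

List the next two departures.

These are Saturdays with 35, 28, 28, 35, 28, 28-day gaps.
Each is the final Saturday of its month — September 30, 1995 is past the 28th, so '4th Saturday' doesn't fit.
Last Saturday of March 1996: March 30, 1996.
April 1996 ends with Saturday April 27, 1996.

March 30, 1996; April 27, 1996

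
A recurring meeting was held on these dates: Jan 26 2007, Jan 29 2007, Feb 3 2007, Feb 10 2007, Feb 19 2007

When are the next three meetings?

Intervals are 3, 5, 7, 9 days — an arithmetic progression with common difference 2.
Next gap: 11 days. Feb 19 2007 + 11 days = Mar 2 2007.
Next gap: 13 days. Mar 2 2007 + 13 days = Mar 15 2007.
Next gap: 15 days. Mar 15 2007 + 15 days = Mar 30 2007.

Mar 2 2007, Mar 15 2007, Mar 30 2007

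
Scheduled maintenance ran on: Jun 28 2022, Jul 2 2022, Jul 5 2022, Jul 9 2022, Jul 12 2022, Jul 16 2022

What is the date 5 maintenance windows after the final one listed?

Aug 2 2022

Gaps: 4, 3, 4, 3, 4 days — not constant, but cyclic with period 2.
The events fall on every Tuesday and Saturday.
The following Tuesday is Jul 19 2022.
The following Saturday is Jul 23 2022.
The following Tuesday is Jul 26 2022.
The following Saturday is Jul 30 2022.
The following Tuesday is Aug 2 2022.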